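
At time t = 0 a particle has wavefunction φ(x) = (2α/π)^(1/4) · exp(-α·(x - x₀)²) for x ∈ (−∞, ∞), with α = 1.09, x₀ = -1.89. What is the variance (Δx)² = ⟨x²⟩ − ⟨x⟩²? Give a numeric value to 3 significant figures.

Compute ⟨x⟩ and ⟨x²⟩ separately, then (Δx)² = ⟨x²⟩ − ⟨x⟩².
Gaussian moments (u = x − x₀): ∫u^(2j)·e^(−2αu²) du = (2j−1)!!/(4α)^j · √(π/(2α)), odd powers integrate to 0; here √(π/(2α)) = 1.2005.
⟨x⟩ = -1.8900 and ⟨x²⟩ = 3.8015.
(Δx)² = 3.8015 − (-1.8900)² = 0.22936.

0.229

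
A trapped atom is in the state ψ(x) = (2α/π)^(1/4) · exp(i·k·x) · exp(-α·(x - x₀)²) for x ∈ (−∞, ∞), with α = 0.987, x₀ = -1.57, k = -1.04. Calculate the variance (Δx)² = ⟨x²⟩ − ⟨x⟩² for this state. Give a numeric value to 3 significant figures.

0.253

Compute ⟨x⟩ and ⟨x²⟩ separately, then (Δx)² = ⟨x²⟩ − ⟨x⟩².
Gaussian moments (u = x − x₀): ∫u^(2j)·e^(−2αu²) du = (2j−1)!!/(4α)^j · √(π/(2α)), odd powers integrate to 0; here √(π/(2α)) = 1.2615.
⟨x⟩ = -1.5700 and ⟨x²⟩ = 2.7182.
(Δx)² = 2.7182 − (-1.5700)² = 0.25329.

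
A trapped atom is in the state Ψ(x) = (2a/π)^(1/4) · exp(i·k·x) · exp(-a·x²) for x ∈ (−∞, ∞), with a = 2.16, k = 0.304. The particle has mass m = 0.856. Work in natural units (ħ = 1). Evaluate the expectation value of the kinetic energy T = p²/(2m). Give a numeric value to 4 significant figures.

T = −(ħ²/2m) d²/dx², so ⟨T⟩ = −(ħ²/2m) ∫ Ψ*·Ψ'' dx; with m = 0.856.
Gaussian moments: ∫x^(2j)·e^(−2ax²) dx = (2j−1)!!/(4a)^j · √(π/(2a)), odd powers integrate to 0; here √(π/(2a)) = 0.85277. Derivatives: Ψ′ = (ik − 2ax)·Ψ, Ψ″ = ((ik − 2ax)² − 2a)·Ψ; the odd-in-x pieces drop out.
⟨T⟩ = 1.3157.

1.316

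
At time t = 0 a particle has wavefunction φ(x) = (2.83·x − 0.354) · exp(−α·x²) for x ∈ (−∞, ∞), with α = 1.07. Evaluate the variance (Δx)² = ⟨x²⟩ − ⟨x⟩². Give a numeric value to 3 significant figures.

Compute ⟨x⟩ and ⟨x²⟩ separately, then (Δx)² = ⟨x²⟩ − ⟨x⟩².
Expand each integrand as polynomial × e^(−2αx²) and use ∫x^(2j)·e^(−2αx²) dx = (2j−1)!!/(4α)^j · √(π/(2α)), odd powers → 0; here √(π/(2α)) = 1.2116.
Normalization: ∫|φ|² dx = 2.4191.
⟨x⟩ = -0.23447 and ⟨x²⟩ = 0.67160.
(Δx)² = 0.67160 − (-0.23447)² = 0.61663.

0.617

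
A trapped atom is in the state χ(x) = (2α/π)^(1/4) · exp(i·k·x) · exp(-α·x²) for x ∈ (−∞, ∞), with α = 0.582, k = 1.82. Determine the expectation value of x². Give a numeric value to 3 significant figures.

0.430

⟨x²⟩ = ∫ x²·|χ|² dx (integrals over the domain).
Gaussian moments: ∫x^(2j)·e^(−2αx²) dx = (2j−1)!!/(4α)^j · √(π/(2α)), odd powers integrate to 0; here √(π/(2α)) = 1.6429.
⟨x²⟩ = 0.42955.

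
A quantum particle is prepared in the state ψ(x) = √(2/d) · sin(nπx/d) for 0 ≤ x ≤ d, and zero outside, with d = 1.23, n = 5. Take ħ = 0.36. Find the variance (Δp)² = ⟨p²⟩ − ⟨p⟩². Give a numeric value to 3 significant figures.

21.1

Compute ⟨p⟩ and ⟨p²⟩ separately; (Δp)² = ⟨p²⟩ − ⟨p⟩².
d/dx sin(nπx/d) = (nπ/d)·cos(nπx/d) and d²/dx² sin(nπx/d) = −(nπ/d)²·sin(nπx/d); on 0 ≤ x ≤ d, ∫sin²(nπx/d) dx = d/2 and ∫sin(nπx/d)·cos(nπx/d) dx = 0.
⟨p⟩ = 0.0000 and ⟨p²⟩ = 21.137.
(Δp)² = 21.137 − (0.0000)² = 21.137.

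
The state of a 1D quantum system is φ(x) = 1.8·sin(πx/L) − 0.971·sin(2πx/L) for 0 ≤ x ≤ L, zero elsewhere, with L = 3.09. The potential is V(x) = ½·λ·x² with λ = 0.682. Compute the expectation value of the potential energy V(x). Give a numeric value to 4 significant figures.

⟨V⟩ = ∫ V(x)·|φ|² dx / ∫|φ|² dx.
On 0 ≤ x ≤ L (j ≠ l): ∫sin²(jπx/L) dx = L/2, ∫sin(jπx/L)·sin(lπx/L) dx = 0; diagonal moments ∫x·sin²(jπx/L) dx = L²/4, ∫x²·sin²(jπx/L) dx = L³·(1/6 − 1/(4j²π²)); cross terms ∫x·sin(jπx/L)·sin(lπx/L) dx = 0 for j + l even and −4jlL²/(π²(j² − l²)²) for j + l odd, ∫x²·sin(jπx/L)·sin(lπx/L) dx = (−1)^(j+l)·4jlL³/(π²(j² − l²)²); higher powers the same way via product-to-sum and parts.
State is unnormalized: ∫|φ|² dx = 6.4625, and ∫φ*·V(x)·φ dx = 9.2954, so ⟨V⟩ = 9.2954 / 6.4625.
⟨V⟩ = 1.4384.

1.438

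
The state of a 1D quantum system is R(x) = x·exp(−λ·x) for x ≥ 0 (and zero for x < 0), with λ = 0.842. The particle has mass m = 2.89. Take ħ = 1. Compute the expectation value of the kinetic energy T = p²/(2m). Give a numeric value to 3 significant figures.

T = −(ħ²/2m) d²/dx², so ⟨T⟩ = −(ħ²/2m) ∫ R*·R'' dx / ∫|R|² dx; with m = 2.89.
Differentiate x·exp(−λ·x) with the product rule; every integrand then reduces to terms xʲ·e^(−2λx) on [0, ∞), with ∫₀^∞ xʲ·e^(−2λx) dx = j!/(2λ)^(j+1).
State is unnormalized: ∫|R|² dx = 0.41880, and ∫R*·(−ħ²/2m · R'') dx = 0.051369, so ⟨T⟩ = 0.051369 / 0.41880.
⟨T⟩ = 0.12266.

0.123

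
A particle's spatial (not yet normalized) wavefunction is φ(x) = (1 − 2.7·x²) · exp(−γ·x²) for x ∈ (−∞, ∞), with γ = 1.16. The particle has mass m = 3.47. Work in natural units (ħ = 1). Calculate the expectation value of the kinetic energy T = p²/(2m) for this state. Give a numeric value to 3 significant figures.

0.889

T = −(ħ²/2m) d²/dx², so ⟨T⟩ = −(ħ²/2m) ∫ φ*·φ'' dx / ∫|φ|² dx; with m = 3.47.
Expand each integrand as polynomial × e^(−2γx²) and use ∫x^(2j)·e^(−2γx²) dx = (2j−1)!!/(4γ)^j · √(π/(2γ)), odd powers → 0; here √(π/(2γ)) = 1.1637. Differentiate with the product rule, d/dx e^(−γx²) = −2γx·e^(−γx²).
State is unnormalized: ∫|φ|² dx = 0.99147, and ∫φ*·(−ħ²/2m · φ'') dx = 0.88189, so ⟨T⟩ = 0.88189 / 0.99147.
⟨T⟩ = 0.88947.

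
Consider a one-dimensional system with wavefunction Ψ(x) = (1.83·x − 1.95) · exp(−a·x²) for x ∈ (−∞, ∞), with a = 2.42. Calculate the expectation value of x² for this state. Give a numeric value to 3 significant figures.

0.121

⟨x²⟩ = ∫ x²·|Ψ|² dx / ∫|Ψ|² dx (integrals over the domain).
Expand each integrand as polynomial × e^(−2ax²) and use ∫x^(2j)·e^(−2ax²) dx = (2j−1)!!/(4a)^j · √(π/(2a)), odd powers → 0; here √(π/(2a)) = 0.80566.
State is unnormalized: ∫|Ψ|² dx = 3.3423, and ∫Ψ*·x²·Ψ dx = 0.40286, so ⟨x²⟩ = 0.40286 / 3.3423.
⟨x²⟩ = 0.12054.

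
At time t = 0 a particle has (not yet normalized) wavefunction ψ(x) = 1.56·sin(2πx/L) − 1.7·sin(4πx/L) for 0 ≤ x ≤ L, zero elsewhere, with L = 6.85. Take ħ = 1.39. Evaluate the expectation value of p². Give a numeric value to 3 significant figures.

4.27

p² ψ = −ħ² d²ψ/dx²; ⟨p²⟩ = −ħ² ∫ ψ*·ψ'' dx / ∫|ψ|² dx.
d²/dx² sin(jπx/L) = −(jπ/L)²·sin(jπx/L); on 0 ≤ x ≤ L, ∫sin²(jπx/L) dx = L/2 and ∫sin(jπx/L)·sin(lπx/L) dx = 0 for j ≠ l, so only diagonal terms survive in ∫|ψ|² and ∫ψ·ψ″; ∫ψ·ψ′ dx = [ψ²/2] between the walls = 0.
State is unnormalized: ∫|ψ|² dx = 18.233, and ∫ψ*·(−ħ² ψ'') dx = 77.911, so ⟨p²⟩ = 77.911 / 18.233.
⟨p²⟩ = 4.2730.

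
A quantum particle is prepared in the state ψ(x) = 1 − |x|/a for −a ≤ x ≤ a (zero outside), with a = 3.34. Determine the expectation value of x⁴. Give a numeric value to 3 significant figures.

3.56

⟨x⁴⟩ = ∫ x⁴·|ψ|² dx / ∫|ψ|² dx (integrals over the domain).
ψ is even, so ∫ over [−a, a] = 2∫₀ᵃ with ψ = 1 − x/a there: ∫₀ᵃ (1 − x/a)² dx = a/3, ∫₀ᵃ x²(1 − x/a)² dx = a³/30, ∫₀ᵃ x⁴(1 − x/a)² dx = a⁵/105.
State is unnormalized: ∫|ψ|² dx = 2.2267, and ∫ψ*·x⁴·ψ dx = 7.9172, so ⟨x⁴⟩ = 7.9172 / 2.2267.
⟨x⁴⟩ = 3.5556.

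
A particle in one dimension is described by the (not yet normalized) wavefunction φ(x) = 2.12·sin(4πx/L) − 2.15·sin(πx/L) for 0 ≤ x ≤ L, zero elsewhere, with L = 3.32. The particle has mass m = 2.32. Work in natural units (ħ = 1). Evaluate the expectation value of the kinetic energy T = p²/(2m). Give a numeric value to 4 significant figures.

1.620

T = −(ħ²/2m) d²/dx², so ⟨T⟩ = −(ħ²/2m) ∫ φ*·φ'' dx / ∫|φ|² dx; with m = 2.32.
d²/dx² sin(jπx/L) = −(jπ/L)²·sin(jπx/L); on 0 ≤ x ≤ L, ∫sin²(jπx/L) dx = L/2 and ∫sin(jπx/L)·sin(lπx/L) dx = 0 for j ≠ l, so only diagonal terms survive in ∫|φ|² and ∫φ·φ″; ∫φ·φ′ dx = [φ²/2] between the walls = 0.
State is unnormalized: ∫|φ|² dx = 15.134, and ∫φ*·(−ħ²/2m · φ'') dx = 24.517, so ⟨T⟩ = 24.517 / 15.134.
⟨T⟩ = 1.6200.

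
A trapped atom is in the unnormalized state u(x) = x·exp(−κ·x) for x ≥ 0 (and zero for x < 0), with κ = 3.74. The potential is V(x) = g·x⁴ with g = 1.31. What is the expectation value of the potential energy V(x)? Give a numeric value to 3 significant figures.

0.151

⟨V⟩ = ∫ V(x)·|u|² dx / ∫|u|² dx.
Every integrand reduces to terms xʲ·e^(−2κx) on [0, ∞); use ∫₀^∞ xʲ·e^(−2κx) dx = j!/(2κ)^(j+1).
State is unnormalized: ∫|u|² dx = 0.0047789, and ∫u*·V(x)·u dx = 0.00071993, so ⟨V⟩ = 0.00071993 / 0.0047789.
⟨V⟩ = 0.15065.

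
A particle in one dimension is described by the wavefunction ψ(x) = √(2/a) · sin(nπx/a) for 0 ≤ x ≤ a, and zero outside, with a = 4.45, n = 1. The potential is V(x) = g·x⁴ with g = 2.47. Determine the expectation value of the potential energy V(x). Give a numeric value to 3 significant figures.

⟨V⟩ = ∫ V(x)·|ψ|² dx.
With sin²θ = (1 − cos2θ)/2 on 0 ≤ x ≤ a: ∫sin²(nπx/a) dx = a/2, ∫x·sin²(nπx/a) dx = a²/4, ∫x²·sin²(nπx/a) dx = a³·(1/6 − 1/(4n²π²)); higher powers xᵏ the same way, integrating xᵏ·cos(2nπx/a) by parts.
⟨V⟩ = 110.49.

110.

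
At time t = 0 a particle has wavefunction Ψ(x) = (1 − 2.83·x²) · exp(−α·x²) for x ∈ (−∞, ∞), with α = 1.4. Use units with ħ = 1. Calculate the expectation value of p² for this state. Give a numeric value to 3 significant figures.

p² Ψ = −ħ² d²Ψ/dx²; ⟨p²⟩ = −ħ² ∫ Ψ*·Ψ'' dx / ∫|Ψ|² dx.
Expand each integrand as polynomial × e^(−2αx²) and use ∫x^(2j)·e^(−2αx²) dx = (2j−1)!!/(4α)^j · √(π/(2α)), odd powers → 0; here √(π/(2α)) = 1.0592. Differentiate with the product rule, d/dx e^(−αx²) = −2αx·e^(−αx²).
State is unnormalized: ∫|Ψ|² dx = 0.80020, and ∫Ψ*·(−ħ² Ψ'') dx = 5.6328, so ⟨p²⟩ = 5.6328 / 0.80020.
⟨p²⟩ = 7.0393.

7.04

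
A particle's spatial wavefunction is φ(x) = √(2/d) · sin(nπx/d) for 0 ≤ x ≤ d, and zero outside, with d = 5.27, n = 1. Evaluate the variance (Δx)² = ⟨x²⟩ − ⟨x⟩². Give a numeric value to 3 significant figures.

0.907

Compute ⟨x⟩ and ⟨x²⟩ separately, then (Δx)² = ⟨x²⟩ − ⟨x⟩².
With sin²θ = (1 − cos2θ)/2 on 0 ≤ x ≤ d: ∫sin²(nπx/d) dx = d/2, ∫x·sin²(nπx/d) dx = d²/4, ∫x²·sin²(nπx/d) dx = d³·(1/6 − 1/(4n²π²)); higher powers xᵏ the same way, integrating xᵏ·cos(2nπx/d) by parts.
⟨x⟩ = 2.6350 and ⟨x²⟩ = 7.8506.
(Δx)² = 7.8506 − (2.6350)² = 0.90742.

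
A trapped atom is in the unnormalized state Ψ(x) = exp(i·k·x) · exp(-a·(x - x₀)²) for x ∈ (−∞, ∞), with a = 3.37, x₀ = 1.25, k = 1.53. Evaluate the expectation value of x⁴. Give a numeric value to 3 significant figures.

⟨x⁴⟩ = ∫ x⁴·|Ψ|² dx / ∫|Ψ|² dx (integrals over the domain).
Gaussian moments (u = x − x₀): ∫u^(2j)·e^(−2au²) du = (2j−1)!!/(4a)^j · √(π/(2a)), odd powers integrate to 0; here √(π/(2a)) = 0.68272.
State is unnormalized: ∫|Ψ|² dx = 0.68272, and ∫Ψ*·x⁴·Ψ dx = 2.1529, so ⟨x⁴⟩ = 2.1529 / 0.68272.
⟨x⁴⟩ = 3.1534.

3.15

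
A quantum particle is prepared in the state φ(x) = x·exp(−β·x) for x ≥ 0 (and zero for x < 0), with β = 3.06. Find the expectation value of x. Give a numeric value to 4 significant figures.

0.4902

⟨x⟩ = ∫ x·|φ|² dx / ∫|φ|² dx (integrals over the domain).
Every integrand reduces to terms xʲ·e^(−2βx) on [0, ∞); use ∫₀^∞ xʲ·e^(−2βx) dx = j!/(2β)^(j+1).
State is unnormalized: ∫|φ|² dx = 0.0087252, and ∫φ*·x·φ dx = 0.0042771, so ⟨x⟩ = 0.0042771 / 0.0087252.
⟨x⟩ = 0.49020.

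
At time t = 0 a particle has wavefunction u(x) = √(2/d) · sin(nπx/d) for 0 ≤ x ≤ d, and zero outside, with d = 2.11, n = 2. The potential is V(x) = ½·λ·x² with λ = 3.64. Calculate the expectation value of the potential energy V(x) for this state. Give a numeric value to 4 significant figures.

2.598

⟨V⟩ = ∫ V(x)·|u|² dx.
With sin²θ = (1 − cos2θ)/2 on 0 ≤ x ≤ d: ∫sin²(nπx/d) dx = d/2, ∫x·sin²(nπx/d) dx = d²/4, ∫x²·sin²(nπx/d) dx = d³·(1/6 − 1/(4n²π²)); higher powers xᵏ the same way, integrating xᵏ·cos(2nπx/d) by parts.
⟨V⟩ = 2.5983.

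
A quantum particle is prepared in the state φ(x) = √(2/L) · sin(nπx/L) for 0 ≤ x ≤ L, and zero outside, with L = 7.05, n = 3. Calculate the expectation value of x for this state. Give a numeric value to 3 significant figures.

⟨x⟩ = ∫ x·|φ|² dx (integrals over the domain).
With sin²θ = (1 − cos2θ)/2 on 0 ≤ x ≤ L: ∫sin²(nπx/L) dx = L/2, ∫x·sin²(nπx/L) dx = L²/4, ∫x²·sin²(nπx/L) dx = L³·(1/6 − 1/(4n²π²)); higher powers xᵏ the same way, integrating xᵏ·cos(2nπx/L) by parts.
⟨x⟩ = 3.5250.

3.53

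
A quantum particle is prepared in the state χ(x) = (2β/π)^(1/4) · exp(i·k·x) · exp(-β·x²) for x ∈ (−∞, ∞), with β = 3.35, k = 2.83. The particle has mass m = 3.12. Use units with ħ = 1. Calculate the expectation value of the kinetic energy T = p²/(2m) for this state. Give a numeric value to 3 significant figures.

1.82

T = −(ħ²/2m) d²/dx², so ⟨T⟩ = −(ħ²/2m) ∫ χ*·χ'' dx; with m = 3.12.
Gaussian moments: ∫x^(2j)·e^(−2βx²) dx = (2j−1)!!/(4β)^j · √(π/(2β)), odd powers integrate to 0; here √(π/(2β)) = 0.68476. Derivatives: χ′ = (ik − 2βx)·χ, χ″ = ((ik − 2βx)² − 2β)·χ; the odd-in-x pieces drop out.
⟨T⟩ = 1.8203.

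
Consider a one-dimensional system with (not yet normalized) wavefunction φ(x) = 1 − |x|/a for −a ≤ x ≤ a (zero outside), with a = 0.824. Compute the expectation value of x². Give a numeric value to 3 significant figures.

⟨x²⟩ = ∫ x²·|φ|² dx / ∫|φ|² dx (integrals over the domain).
φ is even, so ∫ over [−a, a] = 2∫₀ᵃ with φ = 1 − x/a there: ∫₀ᵃ (1 − x/a)² dx = a/3, ∫₀ᵃ x²(1 − x/a)² dx = a³/30, ∫₀ᵃ x⁴(1 − x/a)² dx = a⁵/105.
State is unnormalized: ∫|φ|² dx = 0.54933, and ∫φ*·x²·φ dx = 0.037298, so ⟨x²⟩ = 0.037298 / 0.54933.
⟨x²⟩ = 0.067898.

0.0679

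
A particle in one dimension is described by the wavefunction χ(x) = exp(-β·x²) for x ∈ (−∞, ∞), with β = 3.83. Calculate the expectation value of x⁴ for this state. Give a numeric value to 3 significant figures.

⟨x⁴⟩ = ∫ x⁴·|χ|² dx / ∫|χ|² dx (integrals over the domain).
Gaussian moments: ∫x^(2j)·e^(−2βx²) dx = (2j−1)!!/(4β)^j · √(π/(2β)), odd powers integrate to 0; here √(π/(2β)) = 0.64041.
State is unnormalized: ∫|χ|² dx = 0.64041, and ∫χ*·x⁴·χ dx = 0.0081859, so ⟨x⁴⟩ = 0.0081859 / 0.64041.
⟨x⁴⟩ = 0.012782.

0.0128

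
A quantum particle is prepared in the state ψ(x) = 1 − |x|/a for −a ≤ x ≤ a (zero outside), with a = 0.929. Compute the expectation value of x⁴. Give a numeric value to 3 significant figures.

0.0213

⟨x⁴⟩ = ∫ x⁴·|ψ|² dx / ∫|ψ|² dx (integrals over the domain).
ψ is even, so ∫ over [−a, a] = 2∫₀ᵃ with ψ = 1 − x/a there: ∫₀ᵃ (1 − x/a)² dx = a/3, ∫₀ᵃ x²(1 − x/a)² dx = a³/30, ∫₀ᵃ x⁴(1 − x/a)² dx = a⁵/105.
State is unnormalized: ∫|ψ|² dx = 0.61933, and ∫ψ*·x⁴·ψ dx = 0.013180, so ⟨x⁴⟩ = 0.013180 / 0.61933.
⟨x⁴⟩ = 0.021281.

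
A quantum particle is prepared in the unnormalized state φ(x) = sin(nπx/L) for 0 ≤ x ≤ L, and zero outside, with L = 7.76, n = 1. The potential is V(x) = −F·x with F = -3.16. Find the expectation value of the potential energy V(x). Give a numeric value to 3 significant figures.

⟨V⟩ = ∫ V(x)·|φ|² dx / ∫|φ|² dx.
With sin²θ = (1 − cos2θ)/2 on 0 ≤ x ≤ L: ∫sin²(nπx/L) dx = L/2, ∫x·sin²(nπx/L) dx = L²/4, ∫x²·sin²(nπx/L) dx = L³·(1/6 − 1/(4n²π²)); higher powers xᵏ the same way, integrating xᵏ·cos(2nπx/L) by parts.
State is unnormalized: ∫|φ|² dx = 3.8800, and ∫φ*·V(x)·φ dx = 47.572, so ⟨V⟩ = 47.572 / 3.8800.
⟨V⟩ = 12.261.

12.3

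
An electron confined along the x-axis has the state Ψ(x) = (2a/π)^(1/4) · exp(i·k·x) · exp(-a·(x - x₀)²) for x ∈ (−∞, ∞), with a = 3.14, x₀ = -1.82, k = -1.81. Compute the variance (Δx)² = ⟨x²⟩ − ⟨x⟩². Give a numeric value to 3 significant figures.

0.0796

Compute ⟨x⟩ and ⟨x²⟩ separately, then (Δx)² = ⟨x²⟩ − ⟨x⟩².
Gaussian moments (u = x − x₀): ∫u^(2j)·e^(−2au²) du = (2j−1)!!/(4a)^j · √(π/(2a)), odd powers integrate to 0; here √(π/(2a)) = 0.70729.
⟨x⟩ = -1.8200 and ⟨x²⟩ = 3.3920.
(Δx)² = 3.3920 − (-1.8200)² = 0.079618.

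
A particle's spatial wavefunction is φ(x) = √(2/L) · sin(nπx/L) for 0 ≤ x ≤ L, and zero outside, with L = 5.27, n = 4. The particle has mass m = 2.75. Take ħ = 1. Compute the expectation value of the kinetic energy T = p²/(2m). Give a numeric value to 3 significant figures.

1.03

T = −(ħ²/2m) d²/dx², so ⟨T⟩ = −(ħ²/2m) ∫ φ*·φ'' dx; with m = 2.75.
d/dx sin(nπx/L) = (nπ/L)·cos(nπx/L) and d²/dx² sin(nπx/L) = −(nπ/L)²·sin(nπx/L); on 0 ≤ x ≤ L, ∫sin²(nπx/L) dx = L/2 and ∫sin(nπx/L)·cos(nπx/L) dx = 0.
⟨T⟩ = 1.0338.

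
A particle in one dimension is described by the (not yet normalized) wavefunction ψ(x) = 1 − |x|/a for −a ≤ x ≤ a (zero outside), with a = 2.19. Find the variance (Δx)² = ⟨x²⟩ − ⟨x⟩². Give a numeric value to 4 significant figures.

0.4796

Compute ⟨x⟩ and ⟨x²⟩ separately, then (Δx)² = ⟨x²⟩ − ⟨x⟩².
ψ is even, so ∫ over [−a, a] = 2∫₀ᵃ with ψ = 1 − x/a there: ∫₀ᵃ (1 − x/a)² dx = a/3, ∫₀ᵃ x²(1 − x/a)² dx = a³/30, ∫₀ᵃ x⁴(1 − x/a)² dx = a⁵/105.
Normalization: ∫|ψ|² dx = 1.4600.
⟨x⟩ = 0.0000 and ⟨x²⟩ = 0.47961.
(Δx)² = 0.47961 − (0.0000)² = 0.47961.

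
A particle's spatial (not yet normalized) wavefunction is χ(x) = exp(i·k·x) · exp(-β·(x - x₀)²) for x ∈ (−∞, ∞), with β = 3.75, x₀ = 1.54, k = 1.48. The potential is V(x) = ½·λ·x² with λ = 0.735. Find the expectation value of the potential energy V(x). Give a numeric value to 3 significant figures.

⟨V⟩ = ∫ V(x)·|χ|² dx / ∫|χ|² dx.
Gaussian moments (u = x − x₀): ∫u^(2j)·e^(−2βu²) du = (2j−1)!!/(4β)^j · √(π/(2β)), odd powers integrate to 0; here √(π/(2β)) = 0.64721.
State is unnormalized: ∫|χ|² dx = 0.64721, and ∫χ*·V(x)·χ dx = 0.57994, so ⟨V⟩ = 0.57994 / 0.64721.
⟨V⟩ = 0.89606.

0.896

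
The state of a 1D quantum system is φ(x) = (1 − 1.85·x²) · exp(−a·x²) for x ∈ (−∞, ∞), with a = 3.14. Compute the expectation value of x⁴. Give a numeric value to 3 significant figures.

⟨x⁴⟩ = ∫ x⁴·|φ|² dx / ∫|φ|² dx (integrals over the domain).
Expand each integrand as polynomial × e^(−2ax²) and use ∫x^(2j)·e^(−2ax²) dx = (2j−1)!!/(4a)^j · √(π/(2a)), odd powers → 0; here √(π/(2a)) = 0.70729.
State is unnormalized: ∫|φ|² dx = 0.54496, and ∫φ*·x⁴·φ dx = 0.0038523, so ⟨x⁴⟩ = 0.0038523 / 0.54496.
⟨x⁴⟩ = 0.0070688.

0.00707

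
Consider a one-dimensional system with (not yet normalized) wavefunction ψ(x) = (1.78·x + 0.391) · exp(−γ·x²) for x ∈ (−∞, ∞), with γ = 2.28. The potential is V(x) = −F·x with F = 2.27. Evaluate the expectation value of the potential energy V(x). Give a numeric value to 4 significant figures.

⟨V⟩ = ∫ V(x)·|ψ|² dx / ∫|ψ|² dx.
Expand each integrand as polynomial × e^(−2γx²) and use ∫x^(2j)·e^(−2γx²) dx = (2j−1)!!/(4γ)^j · √(π/(2γ)), odd powers → 0; here √(π/(2γ)) = 0.83003.
State is unnormalized: ∫|ψ|² dx = 0.41526, and ∫ψ*·V(x)·ψ dx = -0.28757, so ⟨V⟩ = -0.28757 / 0.41526.
⟨V⟩ = -0.69252.

-0.6925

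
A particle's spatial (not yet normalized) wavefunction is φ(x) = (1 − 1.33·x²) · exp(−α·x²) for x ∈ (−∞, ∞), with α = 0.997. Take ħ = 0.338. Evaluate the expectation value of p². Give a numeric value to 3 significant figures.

0.418

p² φ = −ħ² d²φ/dx²; ⟨p²⟩ = −ħ² ∫ φ*·φ'' dx / ∫|φ|² dx.
Expand each integrand as polynomial × e^(−2αx²) and use ∫x^(2j)·e^(−2αx²) dx = (2j−1)!!/(4α)^j · √(π/(2α)), odd powers → 0; here √(π/(2α)) = 1.2552. Differentiate with the product rule, d/dx e^(−αx²) = −2αx·e^(−αx²).
State is unnormalized: ∫|φ|² dx = 0.83680, and ∫φ*·(−ħ² φ'') dx = 0.34964, so ⟨p²⟩ = 0.34964 / 0.83680.
⟨p²⟩ = 0.41783.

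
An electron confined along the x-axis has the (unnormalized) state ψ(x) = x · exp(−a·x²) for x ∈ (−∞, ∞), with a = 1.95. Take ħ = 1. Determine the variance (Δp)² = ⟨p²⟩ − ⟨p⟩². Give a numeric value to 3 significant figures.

5.85

Compute ⟨p⟩ and ⟨p²⟩ separately; (Δp)² = ⟨p²⟩ − ⟨p⟩².
Expand each integrand as polynomial × e^(−2ax²) and use ∫x^(2j)·e^(−2ax²) dx = (2j−1)!!/(4a)^j · √(π/(2a)), odd powers → 0; here √(π/(2a)) = 0.89752. Differentiate with the product rule, d/dx e^(−ax²) = −2ax·e^(−ax²).
Normalization: ∫|ψ|² dx = 0.11507.
⟨p⟩ = 0.0000 and ⟨p²⟩ = 5.8500.
(Δp)² = 5.8500 − (0.0000)² = 5.8500.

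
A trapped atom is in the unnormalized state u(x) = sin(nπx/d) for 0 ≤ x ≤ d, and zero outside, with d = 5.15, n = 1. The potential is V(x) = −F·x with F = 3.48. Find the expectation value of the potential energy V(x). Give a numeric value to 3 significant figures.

-8.96

⟨V⟩ = ∫ V(x)·|u|² dx / ∫|u|² dx.
With sin²θ = (1 − cos2θ)/2 on 0 ≤ x ≤ d: ∫sin²(nπx/d) dx = d/2, ∫x·sin²(nπx/d) dx = d²/4, ∫x²·sin²(nπx/d) dx = d³·(1/6 − 1/(4n²π²)); higher powers xᵏ the same way, integrating xᵏ·cos(2nπx/d) by parts.
State is unnormalized: ∫|u|² dx = 2.5750, and ∫u*·V(x)·u dx = -23.075, so ⟨V⟩ = -23.075 / 2.5750.
⟨V⟩ = -8.9610.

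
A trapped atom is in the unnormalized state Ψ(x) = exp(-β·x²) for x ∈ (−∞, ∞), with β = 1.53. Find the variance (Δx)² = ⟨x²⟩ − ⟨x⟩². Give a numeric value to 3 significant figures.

Compute ⟨x⟩ and ⟨x²⟩ separately, then (Δx)² = ⟨x²⟩ − ⟨x⟩².
Gaussian moments: ∫x^(2j)·e^(−2βx²) dx = (2j−1)!!/(4β)^j · √(π/(2β)), odd powers integrate to 0; here √(π/(2β)) = 1.0132.
Normalization: ∫|Ψ|² dx = 1.0132.
⟨x⟩ = 0.0000 and ⟨x²⟩ = 0.16340.
(Δx)² = 0.16340 − (0.0000)² = 0.16340.

0.163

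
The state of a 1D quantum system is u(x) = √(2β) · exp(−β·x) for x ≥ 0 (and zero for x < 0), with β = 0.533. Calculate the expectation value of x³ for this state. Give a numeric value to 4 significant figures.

⟨x³⟩ = ∫ x³·|u|² dx (integrals over the domain).
Every integrand reduces to terms xʲ·e^(−2βx) on [0, ∞); use ∫₀^∞ xʲ·e^(−2βx) dx = j!/(2β)^(j+1).
⟨x³⟩ = 4.9531.

4.953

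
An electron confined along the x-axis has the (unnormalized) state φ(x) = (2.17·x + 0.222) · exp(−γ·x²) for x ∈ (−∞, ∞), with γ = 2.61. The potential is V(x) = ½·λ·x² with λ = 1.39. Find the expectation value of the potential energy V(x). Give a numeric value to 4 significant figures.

⟨V⟩ = ∫ V(x)·|φ|² dx / ∫|φ|² dx.
Expand each integrand as polynomial × e^(−2γx²) and use ∫x^(2j)·e^(−2γx²) dx = (2j−1)!!/(4γ)^j · √(π/(2γ)), odd powers → 0; here √(π/(2γ)) = 0.77578.
State is unnormalized: ∫|φ|² dx = 0.38815, and ∫φ*·V(x)·φ dx = 0.072427, so ⟨V⟩ = 0.072427 / 0.38815.
⟨V⟩ = 0.18660.

0.1866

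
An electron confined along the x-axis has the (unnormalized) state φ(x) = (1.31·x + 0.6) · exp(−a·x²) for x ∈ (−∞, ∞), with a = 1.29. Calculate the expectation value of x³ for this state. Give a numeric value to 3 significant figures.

0.256

⟨x³⟩ = ∫ x³·|φ|² dx / ∫|φ|² dx (integrals over the domain).
Expand each integrand as polynomial × e^(−2ax²) and use ∫x^(2j)·e^(−2ax²) dx = (2j−1)!!/(4a)^j · √(π/(2a)), odd powers → 0; here √(π/(2a)) = 1.1035.
State is unnormalized: ∫|φ|² dx = 0.76425, and ∫φ*·x³·φ dx = 0.19545, so ⟨x³⟩ = 0.19545 / 0.76425.
⟨x³⟩ = 0.25574.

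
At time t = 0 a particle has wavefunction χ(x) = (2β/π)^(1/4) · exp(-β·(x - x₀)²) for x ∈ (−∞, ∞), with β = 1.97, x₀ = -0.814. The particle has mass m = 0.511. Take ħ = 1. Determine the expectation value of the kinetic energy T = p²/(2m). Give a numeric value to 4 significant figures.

T = −(ħ²/2m) d²/dx², so ⟨T⟩ = −(ħ²/2m) ∫ χ*·χ'' dx; with m = 0.511.
Gaussian moments (u = x − x₀): ∫u^(2j)·e^(−2βu²) du = (2j−1)!!/(4β)^j · √(π/(2β)), odd powers integrate to 0; here √(π/(2β)) = 0.89295. Derivatives: d/dx e^(−βu²) = −2βu·e^(−βu²), d²/dx² e^(−βu²) = (4β²u² − 2β)·e^(−βu²).
⟨T⟩ = 1.9276.

1.928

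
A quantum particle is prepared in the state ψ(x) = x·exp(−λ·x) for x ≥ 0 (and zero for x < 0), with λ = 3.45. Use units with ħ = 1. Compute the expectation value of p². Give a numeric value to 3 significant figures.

11.9

p² ψ = −ħ² d²ψ/dx²; ⟨p²⟩ = −ħ² ∫ ψ*·ψ'' dx / ∫|ψ|² dx.
Differentiate x·exp(−λ·x) with the product rule; every integrand then reduces to terms xʲ·e^(−2λx) on [0, ∞), with ∫₀^∞ xʲ·e^(−2λx) dx = j!/(2λ)^(j+1).
State is unnormalized: ∫|ψ|² dx = 0.0060881, and ∫ψ*·(−ħ² ψ'') dx = 0.072464, so ⟨p²⟩ = 0.072464 / 0.0060881.
⟨p²⟩ = 11.903.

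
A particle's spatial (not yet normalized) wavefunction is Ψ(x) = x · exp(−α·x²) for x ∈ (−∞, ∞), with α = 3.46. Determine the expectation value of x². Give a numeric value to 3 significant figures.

⟨x²⟩ = ∫ x²·|Ψ|² dx / ∫|Ψ|² dx (integrals over the domain).
Expand each integrand as polynomial × e^(−2αx²) and use ∫x^(2j)·e^(−2αx²) dx = (2j−1)!!/(4α)^j · √(π/(2α)), odd powers → 0; here √(π/(2α)) = 0.67379.
State is unnormalized: ∫|Ψ|² dx = 0.048684, and ∫Ψ*·x²·Ψ dx = 0.010553, so ⟨x²⟩ = 0.010553 / 0.048684.
⟨x²⟩ = 0.21676.

0.217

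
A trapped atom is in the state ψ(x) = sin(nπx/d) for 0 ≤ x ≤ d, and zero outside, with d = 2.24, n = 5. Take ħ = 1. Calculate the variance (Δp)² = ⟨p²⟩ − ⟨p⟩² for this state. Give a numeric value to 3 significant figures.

49.2

Compute ⟨p⟩ and ⟨p²⟩ separately; (Δp)² = ⟨p²⟩ − ⟨p⟩².
d/dx sin(nπx/d) = (nπ/d)·cos(nπx/d) and d²/dx² sin(nπx/d) = −(nπ/d)²·sin(nπx/d); on 0 ≤ x ≤ d, ∫sin²(nπx/d) dx = d/2 and ∫sin(nπx/d)·cos(nπx/d) dx = 0.
Normalization: ∫|ψ|² dx = 1.1200.
⟨p⟩ = 0.0000 and ⟨p²⟩ = 49.175.
(Δp)² = 49.175 − (0.0000)² = 49.175.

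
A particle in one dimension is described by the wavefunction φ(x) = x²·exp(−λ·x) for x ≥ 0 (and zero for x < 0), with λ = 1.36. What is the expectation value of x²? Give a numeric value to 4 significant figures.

⟨x²⟩ = ∫ x²·|φ|² dx / ∫|φ|² dx (integrals over the domain).
Every integrand reduces to terms xʲ·e^(−2λx) on [0, ∞); use ∫₀^∞ xʲ·e^(−2λx) dx = j!/(2λ)^(j+1).
State is unnormalized: ∫|φ|² dx = 0.16120, and ∫φ*·x²·φ dx = 0.65366, so ⟨x²⟩ = 0.65366 / 0.16120.
⟨x²⟩ = 4.0549.

4.055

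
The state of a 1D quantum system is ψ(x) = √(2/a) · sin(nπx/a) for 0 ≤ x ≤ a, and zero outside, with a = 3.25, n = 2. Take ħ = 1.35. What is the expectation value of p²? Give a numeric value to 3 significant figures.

p² ψ = −ħ² d²ψ/dx²; ⟨p²⟩ = −ħ² ∫ ψ*·ψ'' dx.
d/dx sin(nπx/a) = (nπ/a)·cos(nπx/a) and d²/dx² sin(nπx/a) = −(nπ/a)²·sin(nπx/a); on 0 ≤ x ≤ a, ∫sin²(nπx/a) dx = a/2 and ∫sin(nπx/a)·cos(nπx/a) dx = 0.
⟨p²⟩ = 6.8118.

6.81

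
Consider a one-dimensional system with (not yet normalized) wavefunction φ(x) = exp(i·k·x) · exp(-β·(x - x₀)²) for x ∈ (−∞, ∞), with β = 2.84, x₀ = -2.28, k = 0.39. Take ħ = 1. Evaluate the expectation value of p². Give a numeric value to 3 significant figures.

2.99

p² φ = −ħ² d²φ/dx²; ⟨p²⟩ = −ħ² ∫ φ*·φ'' dx / ∫|φ|² dx.
Gaussian moments (u = x − x₀): ∫u^(2j)·e^(−2βu²) du = (2j−1)!!/(4β)^j · √(π/(2β)), odd powers integrate to 0; here √(π/(2β)) = 0.74371. Derivatives: φ′ = (ik − 2βu)·φ, φ″ = ((ik − 2βu)² − 2β)·φ; the odd-in-u pieces drop out.
State is unnormalized: ∫|φ|² dx = 0.74371, and ∫φ*·(−ħ² φ'') dx = 2.2252, so ⟨p²⟩ = 2.2252 / 0.74371.
⟨p²⟩ = 2.9921.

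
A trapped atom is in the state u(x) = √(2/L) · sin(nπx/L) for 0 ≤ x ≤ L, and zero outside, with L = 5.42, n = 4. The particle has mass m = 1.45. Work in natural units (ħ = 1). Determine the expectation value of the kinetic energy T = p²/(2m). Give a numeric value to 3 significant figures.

1.85

T = −(ħ²/2m) d²/dx², so ⟨T⟩ = −(ħ²/2m) ∫ u*·u'' dx; with m = 1.45.
d/dx sin(nπx/L) = (nπ/L)·cos(nπx/L) and d²/dx² sin(nπx/L) = −(nπ/L)²·sin(nπx/L); on 0 ≤ x ≤ L, ∫sin²(nπx/L) dx = L/2 and ∫sin(nπx/L)·cos(nπx/L) dx = 0.
⟨T⟩ = 1.8536.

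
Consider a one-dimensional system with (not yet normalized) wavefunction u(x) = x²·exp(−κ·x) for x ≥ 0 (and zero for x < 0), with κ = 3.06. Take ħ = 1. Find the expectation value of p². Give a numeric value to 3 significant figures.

p² u = −ħ² d²u/dx²; ⟨p²⟩ = −ħ² ∫ u*·u'' dx / ∫|u|² dx.
Differentiate x²·exp(−κ·x) with the product rule; every integrand then reduces to terms xʲ·e^(−2κx) on [0, ∞), with ∫₀^∞ xʲ·e^(−2κx) dx = j!/(2κ)^(j+1).
State is unnormalized: ∫|u|² dx = 0.0027955, and ∫u*·(−ħ² u'') dx = 0.0087252, so ⟨p²⟩ = 0.0087252 / 0.0027955.
⟨p²⟩ = 3.1212.

3.12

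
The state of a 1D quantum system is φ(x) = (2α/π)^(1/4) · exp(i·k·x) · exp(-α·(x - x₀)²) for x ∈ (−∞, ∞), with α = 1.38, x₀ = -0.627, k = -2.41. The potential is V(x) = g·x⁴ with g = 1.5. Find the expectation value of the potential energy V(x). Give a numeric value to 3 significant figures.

⟨V⟩ = ∫ V(x)·|φ|² dx.
Gaussian moments (u = x − x₀): ∫u^(2j)·e^(−2αu²) du = (2j−1)!!/(4α)^j · √(π/(2α)), odd powers integrate to 0; here √(π/(2α)) = 1.0669.
⟨V⟩ = 1.0205.

1.02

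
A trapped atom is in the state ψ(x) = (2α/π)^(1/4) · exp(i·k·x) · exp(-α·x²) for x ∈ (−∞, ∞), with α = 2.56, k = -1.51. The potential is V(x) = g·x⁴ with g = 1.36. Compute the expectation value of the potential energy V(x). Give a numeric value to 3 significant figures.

⟨V⟩ = ∫ V(x)·|ψ|² dx.
Gaussian moments: ∫x^(2j)·e^(−2αx²) dx = (2j−1)!!/(4α)^j · √(π/(2α)), odd powers integrate to 0; here √(π/(2α)) = 0.78332.
⟨V⟩ = 0.038910.

0.0389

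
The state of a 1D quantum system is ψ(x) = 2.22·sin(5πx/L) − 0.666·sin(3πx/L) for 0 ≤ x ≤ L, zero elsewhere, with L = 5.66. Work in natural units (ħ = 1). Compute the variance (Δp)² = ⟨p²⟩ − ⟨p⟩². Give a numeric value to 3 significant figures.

7.30

Compute ⟨p⟩ and ⟨p²⟩ separately; (Δp)² = ⟨p²⟩ − ⟨p⟩².
d²/dx² sin(jπx/L) = −(jπ/L)²·sin(jπx/L); on 0 ≤ x ≤ L, ∫sin²(jπx/L) dx = L/2 and ∫sin(jπx/L)·sin(lπx/L) dx = 0 for j ≠ l, so only diagonal terms survive in ∫|ψ|² and ∫ψ·ψ″; ∫ψ·ψ′ dx = [ψ²/2] between the walls = 0.
Normalization: ∫|ψ|² dx = 15.203.
⟨p⟩ = 0.0000 and ⟨p²⟩ = 7.2951.
(Δp)² = 7.2951 − (0.0000)² = 7.2951.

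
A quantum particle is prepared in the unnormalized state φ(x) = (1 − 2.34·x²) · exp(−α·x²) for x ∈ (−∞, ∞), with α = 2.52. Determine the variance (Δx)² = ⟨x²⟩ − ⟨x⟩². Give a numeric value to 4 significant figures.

0.05911

Compute ⟨x⟩ and ⟨x²⟩ separately, then (Δx)² = ⟨x²⟩ − ⟨x⟩².
Expand each integrand as polynomial × e^(−2αx²) and use ∫x^(2j)·e^(−2αx²) dx = (2j−1)!!/(4α)^j · √(π/(2α)), odd powers → 0; here √(π/(2α)) = 0.78951.
Normalization: ∫|φ|² dx = 0.55060.
⟨x⟩ = 0.0000 and ⟨x²⟩ = 0.059106.
(Δx)² = 0.059106 − (0.0000)² = 0.059106.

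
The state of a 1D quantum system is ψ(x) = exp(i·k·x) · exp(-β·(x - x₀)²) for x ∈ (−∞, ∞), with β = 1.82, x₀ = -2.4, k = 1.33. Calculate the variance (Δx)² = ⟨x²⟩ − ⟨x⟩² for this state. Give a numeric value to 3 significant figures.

0.137

Compute ⟨x⟩ and ⟨x²⟩ separately, then (Δx)² = ⟨x²⟩ − ⟨x⟩².
Gaussian moments (u = x − x₀): ∫u^(2j)·e^(−2βu²) du = (2j−1)!!/(4β)^j · √(π/(2β)), odd powers integrate to 0; here √(π/(2β)) = 0.92902.
Normalization: ∫|ψ|² dx = 0.92902.
⟨x⟩ = -2.4000 and ⟨x²⟩ = 5.8974.
(Δx)² = 5.8974 − (-2.4000)² = 0.13736.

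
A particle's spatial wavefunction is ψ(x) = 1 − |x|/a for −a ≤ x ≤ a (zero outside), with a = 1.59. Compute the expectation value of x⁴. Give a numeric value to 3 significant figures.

⟨x⁴⟩ = ∫ x⁴·|ψ|² dx / ∫|ψ|² dx (integrals over the domain).
ψ is even, so ∫ over [−a, a] = 2∫₀ᵃ with ψ = 1 − x/a there: ∫₀ᵃ (1 − x/a)² dx = a/3, ∫₀ᵃ x²(1 − x/a)² dx = a³/30, ∫₀ᵃ x⁴(1 − x/a)² dx = a⁵/105.
State is unnormalized: ∫|ψ|² dx = 1.0600, and ∫ψ*·x⁴·ψ dx = 0.19356, so ⟨x⁴⟩ = 0.19356 / 1.0600.
⟨x⁴⟩ = 0.18261.

0.183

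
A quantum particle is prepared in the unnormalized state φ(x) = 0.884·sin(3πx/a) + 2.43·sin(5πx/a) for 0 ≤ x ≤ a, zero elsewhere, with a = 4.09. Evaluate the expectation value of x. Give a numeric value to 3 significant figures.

⟨x⟩ = ∫ x·|φ|² dx / ∫|φ|² dx (integrals over the domain).
On 0 ≤ x ≤ a (j ≠ l): ∫sin²(jπx/a) dx = a/2, ∫sin(jπx/a)·sin(lπx/a) dx = 0; diagonal moments ∫x·sin²(jπx/a) dx = a²/4, ∫x²·sin²(jπx/a) dx = a³·(1/6 − 1/(4j²π²)); cross terms ∫x·sin(jπx/a)·sin(lπx/a) dx = 0 for j + l even and −4jla²/(π²(j² − l²)²) for j + l odd, ∫x²·sin(jπx/a)·sin(lπx/a) dx = (−1)^(j+l)·4jla³/(π²(j² − l²)²); higher powers the same way via product-to-sum and parts.
State is unnormalized: ∫|φ|² dx = 13.674, and ∫φ*·x·φ dx = 27.963, so ⟨x⟩ = 27.963 / 13.674.
⟨x⟩ = 2.0450.

2.05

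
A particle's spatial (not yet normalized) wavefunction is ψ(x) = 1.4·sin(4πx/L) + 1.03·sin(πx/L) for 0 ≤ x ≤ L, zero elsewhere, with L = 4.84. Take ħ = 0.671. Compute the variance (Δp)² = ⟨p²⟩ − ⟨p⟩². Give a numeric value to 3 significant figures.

Compute ⟨p⟩ and ⟨p²⟩ separately; (Δp)² = ⟨p²⟩ − ⟨p⟩².
d²/dx² sin(jπx/L) = −(jπ/L)²·sin(jπx/L); on 0 ≤ x ≤ L, ∫sin²(jπx/L) dx = L/2 and ∫sin(jπx/L)·sin(lπx/L) dx = 0 for j ≠ l, so only diagonal terms survive in ∫|ψ|² and ∫ψ·ψ″; ∫ψ·ψ′ dx = [ψ²/2] between the walls = 0.
Normalization: ∫|ψ|² dx = 7.3106.
⟨p⟩ = 0.0000 and ⟨p²⟩ = 2.0358.
(Δp)² = 2.0358 − (0.0000)² = 2.0358.

2.04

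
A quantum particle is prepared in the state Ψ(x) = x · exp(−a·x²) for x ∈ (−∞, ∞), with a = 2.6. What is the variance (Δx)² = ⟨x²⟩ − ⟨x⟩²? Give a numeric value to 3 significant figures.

0.288

Compute ⟨x⟩ and ⟨x²⟩ separately, then (Δx)² = ⟨x²⟩ − ⟨x⟩².
Expand each integrand as polynomial × e^(−2ax²) and use ∫x^(2j)·e^(−2ax²) dx = (2j−1)!!/(4a)^j · √(π/(2a)), odd powers → 0; here √(π/(2a)) = 0.77727.
Normalization: ∫|Ψ|² dx = 0.074738.
⟨x⟩ = 0.0000 and ⟨x²⟩ = 0.28846.
(Δx)² = 0.28846 − (0.0000)² = 0.28846.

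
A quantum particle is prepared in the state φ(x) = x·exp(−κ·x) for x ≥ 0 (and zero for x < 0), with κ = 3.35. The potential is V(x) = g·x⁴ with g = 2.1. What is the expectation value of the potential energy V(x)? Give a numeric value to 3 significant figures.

0.375

⟨V⟩ = ∫ V(x)·|φ|² dx / ∫|φ|² dx.
Every integrand reduces to terms xʲ·e^(−2κx) on [0, ∞); use ∫₀^∞ xʲ·e^(−2κx) dx = j!/(2κ)^(j+1).
State is unnormalized: ∫|φ|² dx = 0.0066498, and ∫φ*·V(x)·φ dx = 0.0024948, so ⟨V⟩ = 0.0024948 / 0.0066498.
⟨V⟩ = 0.37517.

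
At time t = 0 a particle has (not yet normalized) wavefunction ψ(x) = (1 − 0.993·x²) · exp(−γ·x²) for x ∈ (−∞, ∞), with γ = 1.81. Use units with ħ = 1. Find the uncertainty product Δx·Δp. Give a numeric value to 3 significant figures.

0.514

Δx = √(⟨x²⟩−⟨x⟩²), Δp = √(⟨p²⟩−⟨p⟩²).
Expand each integrand as polynomial × e^(−2γx²) and use ∫x^(2j)·e^(−2γx²) dx = (2j−1)!!/(4γ)^j · √(π/(2γ)), odd powers → 0; here √(π/(2γ)) = 0.93158. Differentiate with the product rule, d/dx e^(−γx²) = −2γx·e^(−γx²).
Normalization: ∫|ψ|² dx = 0.72861.
⟨x⟩ = 0.0000, ⟨x²⟩ = 0.081101 ⇒ Δx = 0.28478.
⟨p⟩ = 0.0000, ⟨p²⟩ = 3.2538 ⇒ Δp = 1.8038.
Δx·Δp = 0.51370.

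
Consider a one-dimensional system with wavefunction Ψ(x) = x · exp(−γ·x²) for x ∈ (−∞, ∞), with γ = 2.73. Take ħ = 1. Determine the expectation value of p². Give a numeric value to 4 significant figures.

p² Ψ = −ħ² d²Ψ/dx²; ⟨p²⟩ = −ħ² ∫ Ψ*·Ψ'' dx / ∫|Ψ|² dx.
Expand each integrand as polynomial × e^(−2γx²) and use ∫x^(2j)·e^(−2γx²) dx = (2j−1)!!/(4γ)^j · √(π/(2γ)), odd powers → 0; here √(π/(2γ)) = 0.75854. Differentiate with the product rule, d/dx e^(−γx²) = −2γx·e^(−γx²).
State is unnormalized: ∫|Ψ|² dx = 0.069463, and ∫Ψ*·(−ħ² Ψ'') dx = 0.56891, so ⟨p²⟩ = 0.56891 / 0.069463.
⟨p²⟩ = 8.1900.

8.190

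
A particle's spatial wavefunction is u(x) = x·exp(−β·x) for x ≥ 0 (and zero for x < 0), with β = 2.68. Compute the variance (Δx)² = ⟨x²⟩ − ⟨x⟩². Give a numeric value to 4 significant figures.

0.1044

Compute ⟨x⟩ and ⟨x²⟩ separately, then (Δx)² = ⟨x²⟩ − ⟨x⟩².
Every integrand reduces to terms xʲ·e^(−2βx) on [0, ∞); use ∫₀^∞ xʲ·e^(−2βx) dx = j!/(2β)^(j+1).
Normalization: ∫|u|² dx = 0.012988.
⟨x⟩ = 0.55970 and ⟨x²⟩ = 0.41769.
(Δx)² = 0.41769 − (0.55970)² = 0.10442.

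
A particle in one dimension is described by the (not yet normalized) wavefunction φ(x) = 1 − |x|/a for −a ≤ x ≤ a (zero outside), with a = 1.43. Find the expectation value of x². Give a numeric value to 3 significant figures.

⟨x²⟩ = ∫ x²·|φ|² dx / ∫|φ|² dx (integrals over the domain).
φ is even, so ∫ over [−a, a] = 2∫₀ᵃ with φ = 1 − x/a there: ∫₀ᵃ (1 − x/a)² dx = a/3, ∫₀ᵃ x²(1 − x/a)² dx = a³/30, ∫₀ᵃ x⁴(1 − x/a)² dx = a⁵/105.
State is unnormalized: ∫|φ|² dx = 0.95333, and ∫φ*·x²·φ dx = 0.19495, so ⟨x²⟩ = 0.19495 / 0.95333.
⟨x²⟩ = 0.20449.

0.204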